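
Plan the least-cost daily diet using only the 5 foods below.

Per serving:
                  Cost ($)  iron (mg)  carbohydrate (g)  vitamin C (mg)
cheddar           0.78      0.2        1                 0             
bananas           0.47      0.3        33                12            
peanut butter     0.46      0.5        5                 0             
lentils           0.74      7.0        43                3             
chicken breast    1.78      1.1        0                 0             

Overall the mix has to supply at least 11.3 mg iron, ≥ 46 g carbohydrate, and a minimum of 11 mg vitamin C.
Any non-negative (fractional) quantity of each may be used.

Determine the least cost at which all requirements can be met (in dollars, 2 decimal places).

$1.42

Set it up as a linear program. Let x1 = servings of cheddar, x2 = servings of bananas, x3 = servings of peanut butter, x4 = servings of lentils, x5 = servings of chicken breast.
Minimise 0.78x1 + 0.47x2 + 0.46x3 + 0.74x4 + 1.78x5 subject to:
  0.2x1 + 0.3x2 + 0.5x3 + 7x4 + 1.1x5 ≥ 11.3   (iron)
  1x1 + 33x2 + 5x3 + 43x4 ≥ 46   (carbohydrate)
  12x2 + 3x4 ≥ 11   (vitamin C)
  x1, x2, x3, x4, x5 ≥ 0.
The optimal basis is {bananas, lentils}; cheddar, peanut butter, chicken breast drop out. There the iron and vitamin C constraints are tight.
So bananas = 0.5187 servings, lentils = 1.592 servings.
Objective = 0.47·0.5187 + 0.74·1.592 = 1.4219.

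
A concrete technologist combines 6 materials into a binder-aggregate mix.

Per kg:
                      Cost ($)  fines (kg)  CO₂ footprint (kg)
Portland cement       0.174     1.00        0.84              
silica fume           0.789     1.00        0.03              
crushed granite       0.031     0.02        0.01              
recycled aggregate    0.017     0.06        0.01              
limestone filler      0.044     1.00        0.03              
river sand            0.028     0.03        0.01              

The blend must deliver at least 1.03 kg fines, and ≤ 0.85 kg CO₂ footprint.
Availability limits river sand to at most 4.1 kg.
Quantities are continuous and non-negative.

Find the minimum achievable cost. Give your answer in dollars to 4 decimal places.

Let x1 = kg of Portland cement, x2 = kg of silica fume, x3 = kg of crushed granite, x4 = kg of recycled aggregate, x5 = kg of limestone filler, x6 = kg of river sand.
Minimize 0.174x1 + 0.789x2 + 0.031x3 + 0.017x4 + 0.044x5 + 0.028x6 with:
  1x1 + 1x2 + 0.02x3 + 0.06x4 + 1x5 + 0.03x6 ≥ 1.03   (fines)
  0.84x1 + 0.03x2 + 0.01x3 + 0.01x4 + 0.03x5 + 0.01x6 ≤ 0.85   (CO₂ footprint)
  x6 ≤ 4.1
  x1, x2, x3, x4, x5, x6 ≥ 0.
At the optimum only limestone filler is positive (Portland cement, silica fume, crushed granite, recycled aggregate, river sand = 0). The fines requirement is met with equality.
So limestone filler = 1.03 kg.
Cost = 0.044·1.03 = 0.045320.

$0.0453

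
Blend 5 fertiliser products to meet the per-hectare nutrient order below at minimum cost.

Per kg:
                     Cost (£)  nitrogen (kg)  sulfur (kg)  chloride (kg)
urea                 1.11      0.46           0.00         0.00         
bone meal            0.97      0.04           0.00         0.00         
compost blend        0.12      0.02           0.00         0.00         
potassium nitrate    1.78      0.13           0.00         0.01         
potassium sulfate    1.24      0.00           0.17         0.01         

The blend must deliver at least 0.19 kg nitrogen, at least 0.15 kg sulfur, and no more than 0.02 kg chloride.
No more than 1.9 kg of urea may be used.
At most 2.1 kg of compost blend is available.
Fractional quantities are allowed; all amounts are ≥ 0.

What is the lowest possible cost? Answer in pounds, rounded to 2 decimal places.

£1.55

Set it up as a linear program. Let x1 = kg of urea, x2 = kg of bone meal, x3 = kg of compost blend, x4 = kg of potassium nitrate, x5 = kg of potassium sulfate.
Minimize 1.11x1 + 0.97x2 + 0.12x3 + 1.78x4 + 1.24x5 subject to:
  0.46x1 + 0.04x2 + 0.02x3 + 0.13x4 ≥ 0.19   (nitrogen)
  0.17x5 ≥ 0.15   (sulfur)
  0.01x4 + 0.01x5 ≤ 0.02   (chloride)
  x1 ≤ 1.9
  x3 ≤ 2.1
  x1, x2, x3, x4, x5 ≥ 0.
At the optimum only urea, potassium sulfate are positive (bone meal, compost blend, potassium nitrate = 0). Binding constraints: nitrogen and sulfur.
So urea = 0.413 kg, potassium sulfate = 0.8824 kg.
Cost = 1.11·0.413 + 1.24·0.8824 = 1.5526.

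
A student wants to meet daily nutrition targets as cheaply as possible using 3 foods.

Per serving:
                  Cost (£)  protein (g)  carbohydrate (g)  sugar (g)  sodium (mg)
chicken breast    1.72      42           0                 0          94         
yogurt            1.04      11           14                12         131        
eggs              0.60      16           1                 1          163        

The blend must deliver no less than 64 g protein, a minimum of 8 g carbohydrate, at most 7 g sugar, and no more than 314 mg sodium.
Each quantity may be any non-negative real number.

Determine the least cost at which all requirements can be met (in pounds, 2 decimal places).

£2.87

Set it up as a linear program. Let x1 = servings of chicken breast, x2 = servings of yogurt, x3 = servings of eggs.
min 1.72x1 + 1.04x2 + 0.6x3 s.t.:
  42x1 + 11x2 + 16x3 ≥ 64   (protein)
  14x2 + 1x3 ≥ 8   (carbohydrate)
  12x2 + 1x3 ≤ 7   (sugar)
  94x1 + 131x2 + 163x3 ≤ 314   (sodium)
  x1, x2, x3 ≥ 0.
The optimal mix uses every input. There the protein, carbohydrate, sodium constraints are tight.
Optimal quantities: chicken breast = 1.041 servings, yogurt = 0.5057 servings, eggs = 0.9196 servings.
Hence cost = 1.72·1.041 + 1.04·0.5057 + 0.6·0.9196 = £2.8682.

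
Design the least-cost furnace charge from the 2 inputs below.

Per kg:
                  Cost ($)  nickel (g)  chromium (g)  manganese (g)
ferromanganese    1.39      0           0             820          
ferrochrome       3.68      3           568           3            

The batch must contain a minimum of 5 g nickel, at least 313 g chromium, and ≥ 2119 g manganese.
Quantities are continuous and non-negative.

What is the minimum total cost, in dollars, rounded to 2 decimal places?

Let x1 = kg of ferromanganese, x2 = kg of ferrochrome.
Minimize 1.39x1 + 3.68x2 s.t.:
  3x2 ≥ 5   (nickel)
  568x2 ≥ 313   (chromium)
  820x1 + 3x2 ≥ 2119   (manganese)
  x1, x2 ≥ 0.
Both inputs are positive at the optimum. Binding constraints: nickel and manganese.
That vertex is x1 = 2.578, x2 = 1.667.
Total cost: 1.39·2.578 + 3.68·1.667 = 9.7180.

$9.72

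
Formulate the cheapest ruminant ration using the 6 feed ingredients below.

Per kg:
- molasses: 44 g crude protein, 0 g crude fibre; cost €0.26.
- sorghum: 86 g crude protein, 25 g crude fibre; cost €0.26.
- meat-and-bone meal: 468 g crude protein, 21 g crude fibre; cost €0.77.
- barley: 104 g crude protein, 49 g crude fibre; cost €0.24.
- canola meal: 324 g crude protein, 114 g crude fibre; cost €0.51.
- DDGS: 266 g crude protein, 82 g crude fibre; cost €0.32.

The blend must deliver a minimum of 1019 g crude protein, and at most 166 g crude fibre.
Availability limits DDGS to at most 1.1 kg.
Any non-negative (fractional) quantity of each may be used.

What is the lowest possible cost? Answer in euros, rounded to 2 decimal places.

Let x1 = kg of molasses, x2 = kg of sorghum, x3 = kg of meat-and-bone meal, x4 = kg of barley, x5 = kg of canola meal, x6 = kg of DDGS.
min 0.26x1 + 0.26x2 + 0.77x3 + 0.24x4 + 0.51x5 + 0.32x6 subject to:
  44x1 + 86x2 + 468x3 + 104x4 + 324x5 + 266x6 ≥ 1019   (crude protein)
  25x2 + 21x3 + 49x4 + 114x5 + 82x6 ≤ 166   (crude fibre)
  x6 ≤ 1.1
  x1, x2, x3, x4, x5, x6 ≥ 0.
At the optimum only meat-and-bone meal, canola meal, DDGS are positive (molasses, sorghum, barley = 0). There the crude protein, crude fibre, the DDGS cap constraints are tight.
Solving gives x3 = 1.251, x5 = 0.4344, x6 = 1.1.
Cost = 0.77·1.251 + 0.51·0.4344 + 0.32·1.1 = 1.5368.

€1.54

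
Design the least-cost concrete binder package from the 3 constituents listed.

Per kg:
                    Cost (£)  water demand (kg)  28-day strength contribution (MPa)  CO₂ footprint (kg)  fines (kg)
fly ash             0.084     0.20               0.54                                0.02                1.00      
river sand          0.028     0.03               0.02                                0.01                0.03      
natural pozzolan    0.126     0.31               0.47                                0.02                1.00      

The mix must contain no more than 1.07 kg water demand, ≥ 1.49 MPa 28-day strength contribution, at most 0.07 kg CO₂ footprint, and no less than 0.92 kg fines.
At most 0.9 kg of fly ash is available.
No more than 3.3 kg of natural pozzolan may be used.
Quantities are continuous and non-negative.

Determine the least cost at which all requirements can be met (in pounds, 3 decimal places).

£0.345

This is a linear program. Let x1 = kg of fly ash, x2 = kg of river sand, x3 = kg of natural pozzolan.
Minimise 0.084x1 + 0.028x2 + 0.126x3 with:
  0.2x1 + 0.03x2 + 0.31x3 ≤ 1.07   (water demand)
  0.54x1 + 0.02x2 + 0.47x3 ≥ 1.49   (28-day strength contribution)
  0.02x1 + 0.01x2 + 0.02x3 ≤ 0.07   (CO₂ footprint)
  1x1 + 0.03x2 + 1x3 ≥ 0.92   (fines)
  x1 ≤ 0.9
  x3 ≤ 3.3
  x1, x2, x3 ≥ 0.
The minimum-cost mix takes nothing from river sand — only fly ash, natural pozzolan. The 28-day strength contribution and the fly ash cap requirements are met with equality.
So fly ash = 0.9 kg, natural pozzolan = 2.136 kg.
Hence cost = 0.084·0.9 + 0.126·2.136 = £0.34474.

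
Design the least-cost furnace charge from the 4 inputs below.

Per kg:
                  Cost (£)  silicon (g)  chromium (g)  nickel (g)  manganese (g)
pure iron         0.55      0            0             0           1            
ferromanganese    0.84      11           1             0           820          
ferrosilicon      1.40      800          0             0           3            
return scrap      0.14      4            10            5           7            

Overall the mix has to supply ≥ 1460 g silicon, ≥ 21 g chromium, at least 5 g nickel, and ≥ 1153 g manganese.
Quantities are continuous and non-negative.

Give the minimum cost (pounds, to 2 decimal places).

£3.95

Let x1 = kg of pure iron, x2 = kg of ferromanganese, x3 = kg of ferrosilicon, x4 = kg of return scrap.
Minimize 0.55x1 + 0.84x2 + 1.4x3 + 0.14x4 s.t.:
  11x2 + 800x3 + 4x4 ≥ 1460   (silicon)
  1x2 + 10x4 ≥ 21   (chromium)
  5x4 ≥ 5   (nickel)
  1x1 + 820x2 + 3x3 + 7x4 ≥ 1153   (manganese)
  x1, x2, x3, x4 ≥ 0.
The minimum-cost mix takes nothing from pure iron — only ferromanganese, ferrosilicon, return scrap. Binding constraints: silicon, chromium, manganese.
That vertex is x2 = 1.383, x3 = 1.796, x4 = 1.962.
Objective = 0.84·1.383 + 1.4·1.796 + 0.14·1.962 = 3.9508.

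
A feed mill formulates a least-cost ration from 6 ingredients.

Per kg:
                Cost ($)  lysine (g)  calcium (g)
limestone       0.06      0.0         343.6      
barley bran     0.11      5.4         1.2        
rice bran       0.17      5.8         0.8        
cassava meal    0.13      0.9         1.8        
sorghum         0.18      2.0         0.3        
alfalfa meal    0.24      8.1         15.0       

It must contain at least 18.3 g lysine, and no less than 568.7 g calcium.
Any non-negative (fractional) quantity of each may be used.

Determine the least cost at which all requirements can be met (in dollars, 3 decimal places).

$0.471

Let x1 = kg of limestone, x2 = kg of barley bran, x3 = kg of rice bran, x4 = kg of cassava meal, x5 = kg of sorghum, x6 = kg of alfalfa meal.
Minimize 0.06x1 + 0.11x2 + 0.17x3 + 0.13x4 + 0.18x5 + 0.24x6 with:
  5.4x2 + 5.8x3 + 0.9x4 + 2x5 + 8.1x6 ≥ 18.3   (lysine)
  343.6x1 + 1.2x2 + 0.8x3 + 1.8x4 + 0.3x5 + 15x6 ≥ 568.7   (calcium)
  x1, x2, x3, x4, x5, x6 ≥ 0.
The cheapest feasible vertex uses only limestone, barley bran; rice bran, cassava meal, sorghum, alfalfa meal are not used. The lysine and calcium requirements are met with equality.
So limestone = 1.643 kg, barley bran = 3.389 kg.
Hence cost = 0.06·1.643 + 0.11·3.389 = $0.47137.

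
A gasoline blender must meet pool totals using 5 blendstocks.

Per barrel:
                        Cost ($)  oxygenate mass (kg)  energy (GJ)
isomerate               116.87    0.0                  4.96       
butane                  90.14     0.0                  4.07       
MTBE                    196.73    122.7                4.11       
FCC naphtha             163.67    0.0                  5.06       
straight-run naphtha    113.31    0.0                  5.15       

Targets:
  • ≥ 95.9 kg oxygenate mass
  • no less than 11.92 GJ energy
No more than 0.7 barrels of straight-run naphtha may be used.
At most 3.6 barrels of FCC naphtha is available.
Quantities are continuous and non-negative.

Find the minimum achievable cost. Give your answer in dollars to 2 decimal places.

$346.09

Set it up as a linear program. Let x1 = barrels of isomerate, x2 = barrels of butane, x3 = barrels of MTBE, x4 = barrels of FCC naphtha, x5 = barrels of straight-run naphtha.
Minimise 116.87x1 + 90.14x2 + 196.73x3 + 163.67x4 + 113.31x5 subject to:
  122.7x3 ≥ 95.9   (oxygenate mass)
  4.96x1 + 4.07x2 + 4.11x3 + 5.06x4 + 5.15x5 ≥ 11.92   (energy)
  x5 ≤ 0.7
  x4 ≤ 3.6
  x1, x2, x3, x4, x5 ≥ 0.
At the optimum only butane, MTBE, straight-run naphtha are positive (isomerate, FCC naphtha = 0). The oxygenate mass, energy, the straight-run naphtha cap requirements are met with equality.
Optimal quantities: butane = 1.2537 barrels, MTBE = 0.78158 barrels, straight-run naphtha = 0.7 barrels.
Cost = 90.14·1.2537 + 196.73·0.78158 + 113.31·0.7 = 346.0858.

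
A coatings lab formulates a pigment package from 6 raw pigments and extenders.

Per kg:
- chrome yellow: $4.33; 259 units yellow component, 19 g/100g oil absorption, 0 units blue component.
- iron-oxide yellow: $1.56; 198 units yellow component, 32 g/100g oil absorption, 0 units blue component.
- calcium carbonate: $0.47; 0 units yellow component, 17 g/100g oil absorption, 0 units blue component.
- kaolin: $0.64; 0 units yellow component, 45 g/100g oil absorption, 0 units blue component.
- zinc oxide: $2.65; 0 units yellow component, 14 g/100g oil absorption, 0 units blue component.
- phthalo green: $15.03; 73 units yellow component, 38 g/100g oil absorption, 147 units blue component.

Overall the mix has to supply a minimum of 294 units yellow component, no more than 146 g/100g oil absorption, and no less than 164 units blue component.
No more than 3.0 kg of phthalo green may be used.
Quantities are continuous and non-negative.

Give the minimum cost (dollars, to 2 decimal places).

$18.44

Let x1 = kg of chrome yellow, x2 = kg of iron-oxide yellow, x3 = kg of calcium carbonate, x4 = kg of kaolin, x5 = kg of zinc oxide, x6 = kg of phthalo green.
min 4.33x1 + 1.56x2 + 0.47x3 + 0.64x4 + 2.65x5 + 15.03x6 subject to:
  259x1 + 198x2 + 73x6 ≥ 294   (yellow component)
  19x1 + 32x2 + 17x3 + 45x4 + 14x5 + 38x6 ≤ 146   (oil absorption)
  147x6 ≥ 164   (blue component)
  x6 ≤ 3
  x1, x2, x3, x4, x5, x6 ≥ 0.
The optimal basis is {iron-oxide yellow, phthalo green}; chrome yellow, calcium carbonate, kaolin, zinc oxide drop out. The yellow component and blue component requirements are met with equality.
Optimal quantities: iron-oxide yellow = 1.0735 kg, phthalo green = 1.1156 kg.
Objective = 1.56·1.0735 + 15.03·1.1156 = 18.4421.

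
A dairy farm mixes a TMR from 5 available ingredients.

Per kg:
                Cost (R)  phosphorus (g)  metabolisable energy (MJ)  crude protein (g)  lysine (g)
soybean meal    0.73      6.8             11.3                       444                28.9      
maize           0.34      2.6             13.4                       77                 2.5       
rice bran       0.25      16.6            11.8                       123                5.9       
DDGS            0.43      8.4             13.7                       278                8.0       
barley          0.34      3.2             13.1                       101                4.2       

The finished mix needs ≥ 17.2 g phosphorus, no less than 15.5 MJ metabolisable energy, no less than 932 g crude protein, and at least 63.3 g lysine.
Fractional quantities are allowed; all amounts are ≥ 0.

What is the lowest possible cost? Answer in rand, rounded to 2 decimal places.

R1.61

Treat it as an LP. Let x1 = kg of soybean meal, x2 = kg of maize, x3 = kg of rice bran, x4 = kg of DDGS, x5 = kg of barley.
Minimise 0.73x1 + 0.34x2 + 0.25x3 + 0.43x4 + 0.34x5 subject to:
  6.8x1 + 2.6x2 + 16.6x3 + 8.4x4 + 3.2x5 ≥ 17.2   (phosphorus)
  11.3x1 + 13.4x2 + 11.8x3 + 13.7x4 + 13.1x5 ≥ 15.5   (metabolisable energy)
  444x1 + 77x2 + 123x3 + 278x4 + 101x5 ≥ 932   (crude protein)
  28.9x1 + 2.5x2 + 5.9x3 + 8x4 + 4.2x5 ≥ 63.3   (lysine)
  x1, x2, x3, x4, x5 ≥ 0.
The optimal basis is {soybean meal, rice bran}; maize, DDGS, barley drop out. Binding constraints: phosphorus and lysine.
That vertex is x1 = 2.159, x3 = 0.1516.
Total cost: 0.73·2.159 + 0.25·0.1516 = 1.6140.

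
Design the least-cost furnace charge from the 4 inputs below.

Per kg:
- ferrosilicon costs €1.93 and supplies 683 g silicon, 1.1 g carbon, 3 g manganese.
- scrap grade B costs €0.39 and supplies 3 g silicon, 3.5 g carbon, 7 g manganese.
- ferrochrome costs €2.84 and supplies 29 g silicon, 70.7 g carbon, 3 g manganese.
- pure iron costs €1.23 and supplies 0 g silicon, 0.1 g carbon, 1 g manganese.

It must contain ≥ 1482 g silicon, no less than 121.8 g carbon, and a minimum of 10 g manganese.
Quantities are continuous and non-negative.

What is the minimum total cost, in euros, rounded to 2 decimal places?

This is a linear program. Let x1 = kg of ferrosilicon, x2 = kg of scrap grade B, x3 = kg of ferrochrome, x4 = kg of pure iron.
min 1.93x1 + 0.39x2 + 2.84x3 + 1.23x4 s.t.:
  683x1 + 3x2 + 29x3 ≥ 1482   (silicon)
  1.1x1 + 3.5x2 + 70.7x3 + 0.1x4 ≥ 121.8   (carbon)
  3x1 + 7x2 + 3x3 + 1x4 ≥ 10   (manganese)
  x1, x2, x3, x4 ≥ 0.
The optimal basis is {ferrosilicon, ferrochrome}; scrap grade B, pure iron drop out. There the silicon and carbon constraints are tight.
So ferrosilicon = 2.098 kg, ferrochrome = 1.69 kg.
Hence cost = 1.93·2.098 + 2.84·1.69 = €8.8487.

€8.85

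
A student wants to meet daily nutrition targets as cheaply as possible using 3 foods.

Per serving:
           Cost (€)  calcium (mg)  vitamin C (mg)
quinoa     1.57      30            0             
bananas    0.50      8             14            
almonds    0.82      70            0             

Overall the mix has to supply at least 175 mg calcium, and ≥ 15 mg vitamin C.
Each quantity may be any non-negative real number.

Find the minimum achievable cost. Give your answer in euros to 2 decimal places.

Let x1 = servings of quinoa, x2 = servings of bananas, x3 = servings of almonds.
Minimise 1.57x1 + 0.5x2 + 0.82x3 with:
  30x1 + 8x2 + 70x3 ≥ 175   (calcium)
  14x2 ≥ 15   (vitamin C)
  x1, x2, x3 ≥ 0.
The cheapest feasible vertex uses only bananas, almonds; quinoa is not used. There the calcium and vitamin C constraints are tight.
That vertex is x2 = 1.071, x3 = 2.378.
Hence cost = 0.5·1.071 + 0.82·2.378 = €2.4855.

€2.49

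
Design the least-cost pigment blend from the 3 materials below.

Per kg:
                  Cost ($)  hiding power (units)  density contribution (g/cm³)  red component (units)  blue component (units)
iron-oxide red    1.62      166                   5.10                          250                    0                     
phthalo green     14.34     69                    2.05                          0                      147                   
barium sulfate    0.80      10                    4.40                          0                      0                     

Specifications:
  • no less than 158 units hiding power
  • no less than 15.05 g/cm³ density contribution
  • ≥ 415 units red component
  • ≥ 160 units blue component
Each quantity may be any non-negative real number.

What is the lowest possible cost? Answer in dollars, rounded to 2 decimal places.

Set it up as a linear program. Let x1 = kg of iron-oxide red, x2 = kg of phthalo green, x3 = kg of barium sulfate.
Minimise 1.62x1 + 14.34x2 + 0.8x3 with:
  166x1 + 69x2 + 10x3 ≥ 158   (hiding power)
  5.1x1 + 2.05x2 + 4.4x3 ≥ 15.05   (density contribution)
  250x1 ≥ 415   (red component)
  147x2 ≥ 160   (blue component)
  x1, x2, x3 ≥ 0.
The optimal mix uses every input. Binding constraints: density contribution, red component, blue component.
So iron-oxide red = 1.66 kg, phthalo green = 1.0884 kg, barium sulfate = 0.98925 kg.
Total cost: 1.62·1.66 + 14.34·1.0884 + 0.8·0.98925 = 19.0883.

$19.09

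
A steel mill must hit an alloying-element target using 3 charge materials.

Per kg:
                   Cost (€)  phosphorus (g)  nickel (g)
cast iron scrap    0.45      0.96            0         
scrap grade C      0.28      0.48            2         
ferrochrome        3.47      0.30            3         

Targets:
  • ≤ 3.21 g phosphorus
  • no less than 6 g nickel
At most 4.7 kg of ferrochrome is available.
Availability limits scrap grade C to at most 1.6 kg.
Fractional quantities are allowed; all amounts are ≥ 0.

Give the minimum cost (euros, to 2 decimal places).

Set it up as a linear program. Let x1 = kg of cast iron scrap, x2 = kg of scrap grade C, x3 = kg of ferrochrome.
Minimise 0.45x1 + 0.28x2 + 3.47x3 s.t.:
  0.96x1 + 0.48x2 + 0.3x3 ≤ 3.21   (phosphorus)
  2x2 + 3x3 ≥ 6   (nickel)
  x3 ≤ 4.7
  x2 ≤ 1.6
  x1, x2, x3 ≥ 0.
The minimum-cost mix takes nothing from cast iron scrap — only scrap grade C, ferrochrome. Binding constraints: nickel and the scrap grade C cap.
That vertex is x2 = 1.6, x3 = 0.9333.
Total cost: 0.28·1.6 + 3.47·0.9333 = 3.6866.

€3.69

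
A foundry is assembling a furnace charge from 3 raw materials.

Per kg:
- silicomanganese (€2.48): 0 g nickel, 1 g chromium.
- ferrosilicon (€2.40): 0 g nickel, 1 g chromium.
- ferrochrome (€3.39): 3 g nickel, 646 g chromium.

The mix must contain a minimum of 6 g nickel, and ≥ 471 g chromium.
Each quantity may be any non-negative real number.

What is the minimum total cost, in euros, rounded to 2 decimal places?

Let x1 = kg of silicomanganese, x2 = kg of ferrosilicon, x3 = kg of ferrochrome.
Minimize 2.48x1 + 2.4x2 + 3.39x3 subject to:
  3x3 ≥ 6   (nickel)
  1x1 + 1x2 + 646x3 ≥ 471   (chromium)
  x1, x2, x3 ≥ 0.
The minimum-cost mix takes nothing from silicomanganese, ferrosilicon — only ferrochrome. There the nickel constraint is tight.
Solving gives x3 = 2.
Total cost: 3.39·2 = 6.7800.

€6.78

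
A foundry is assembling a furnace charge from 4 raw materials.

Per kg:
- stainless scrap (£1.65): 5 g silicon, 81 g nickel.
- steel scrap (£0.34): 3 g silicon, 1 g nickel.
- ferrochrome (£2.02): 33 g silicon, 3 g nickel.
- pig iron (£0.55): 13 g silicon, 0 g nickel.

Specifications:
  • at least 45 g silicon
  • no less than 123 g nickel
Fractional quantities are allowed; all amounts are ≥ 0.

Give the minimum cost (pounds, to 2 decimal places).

£4.09

Let x1 = kg of stainless scrap, x2 = kg of steel scrap, x3 = kg of ferrochrome, x4 = kg of pig iron.
Minimize 1.65x1 + 0.34x2 + 2.02x3 + 0.55x4 subject to:
  5x1 + 3x2 + 33x3 + 13x4 ≥ 45   (silicon)
  81x1 + 1x2 + 3x3 ≥ 123   (nickel)
  x1, x2, x3, x4 ≥ 0.
The minimum-cost mix takes nothing from steel scrap, ferrochrome — only stainless scrap, pig iron. Binding constraints: silicon and nickel.
That vertex is x1 = 1.519, x4 = 2.877.
Cost = 1.65·1.519 + 0.55·2.877 = 4.0887.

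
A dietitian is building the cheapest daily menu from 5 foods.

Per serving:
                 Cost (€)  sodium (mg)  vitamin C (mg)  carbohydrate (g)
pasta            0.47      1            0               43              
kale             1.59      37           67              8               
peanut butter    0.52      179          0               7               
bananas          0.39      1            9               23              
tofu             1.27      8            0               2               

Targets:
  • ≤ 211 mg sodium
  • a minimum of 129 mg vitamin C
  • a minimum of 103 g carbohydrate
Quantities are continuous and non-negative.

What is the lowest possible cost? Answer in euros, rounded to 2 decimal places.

€3.77

This is a linear program. Let x1 = servings of pasta, x2 = servings of kale, x3 = servings of peanut butter, x4 = servings of bananas, x5 = servings of tofu.
Minimize 0.47x1 + 1.59x2 + 0.52x3 + 0.39x4 + 1.27x5 s.t.:
  1x1 + 37x2 + 179x3 + 1x4 + 8x5 ≤ 211   (sodium)
  67x2 + 9x4 ≥ 129   (vitamin C)
  43x1 + 8x2 + 7x3 + 23x4 + 2x5 ≥ 103   (carbohydrate)
  x1, x2, x3, x4, x5 ≥ 0.
The optimal basis is {kale, bananas}; pasta, peanut butter, tofu drop out. There the vitamin C and carbohydrate constraints are tight.
That vertex is x2 = 1.389, x4 = 3.995.
Cost = 1.59·1.389 + 0.39·3.995 = 3.7666.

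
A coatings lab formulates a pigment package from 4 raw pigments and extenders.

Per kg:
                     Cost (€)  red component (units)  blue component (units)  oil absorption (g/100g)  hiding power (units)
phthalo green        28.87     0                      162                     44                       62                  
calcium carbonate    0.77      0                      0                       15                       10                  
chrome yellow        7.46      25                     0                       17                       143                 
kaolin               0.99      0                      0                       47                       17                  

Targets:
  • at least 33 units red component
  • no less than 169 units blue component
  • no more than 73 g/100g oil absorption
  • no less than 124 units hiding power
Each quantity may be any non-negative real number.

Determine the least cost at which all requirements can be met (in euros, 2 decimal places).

Let x1 = kg of phthalo green, x2 = kg of calcium carbonate, x3 = kg of chrome yellow, x4 = kg of kaolin.
Minimise 28.87x1 + 0.77x2 + 7.46x3 + 0.99x4 with:
  25x3 ≥ 33   (red component)
  162x1 ≥ 169   (blue component)
  44x1 + 15x2 + 17x3 + 47x4 ≤ 73   (oil absorption)
  62x1 + 10x2 + 143x3 + 17x4 ≥ 124   (hiding power)
  x1, x2, x3, x4 ≥ 0.
The cheapest feasible vertex uses only phthalo green, chrome yellow; calcium carbonate, kaolin are not used. There the red component and blue component constraints are tight.
That vertex is x1 = 1.043, x3 = 1.32.
Objective = 28.87·1.043 + 7.46·1.32 = 39.9586.

€39.96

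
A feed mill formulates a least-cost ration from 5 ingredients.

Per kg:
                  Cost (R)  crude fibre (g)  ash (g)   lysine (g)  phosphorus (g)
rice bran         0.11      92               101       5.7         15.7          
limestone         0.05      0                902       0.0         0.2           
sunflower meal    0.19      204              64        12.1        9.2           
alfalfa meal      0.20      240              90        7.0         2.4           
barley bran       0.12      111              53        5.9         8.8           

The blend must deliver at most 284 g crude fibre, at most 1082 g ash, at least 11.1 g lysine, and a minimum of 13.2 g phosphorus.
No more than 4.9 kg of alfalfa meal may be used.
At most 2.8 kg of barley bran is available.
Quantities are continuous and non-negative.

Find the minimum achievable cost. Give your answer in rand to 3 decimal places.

R0.183

Let x1 = kg of rice bran, x2 = kg of limestone, x3 = kg of sunflower meal, x4 = kg of alfalfa meal, x5 = kg of barley bran.
Minimize 0.11x1 + 0.05x2 + 0.19x3 + 0.2x4 + 0.12x5 s.t.:
  92x1 + 204x3 + 240x4 + 111x5 ≤ 284   (crude fibre)
  101x1 + 902x2 + 64x3 + 90x4 + 53x5 ≤ 1082   (ash)
  5.7x1 + 12.1x3 + 7x4 + 5.9x5 ≥ 11.1   (lysine)
  15.7x1 + 0.2x2 + 9.2x3 + 2.4x4 + 8.8x5 ≥ 13.2   (phosphorus)
  x4 ≤ 4.9
  x5 ≤ 2.8
  x1, x2, x3, x4, x5 ≥ 0.
The cheapest feasible vertex uses only rice bran, sunflower meal; limestone, alfalfa meal, barley bran are not used. The lysine and phosphorus requirements are met with equality.
That vertex is x1 = 0.4188, x3 = 0.7201.
Objective = 0.11·0.4188 + 0.19·0.7201 = 0.18289.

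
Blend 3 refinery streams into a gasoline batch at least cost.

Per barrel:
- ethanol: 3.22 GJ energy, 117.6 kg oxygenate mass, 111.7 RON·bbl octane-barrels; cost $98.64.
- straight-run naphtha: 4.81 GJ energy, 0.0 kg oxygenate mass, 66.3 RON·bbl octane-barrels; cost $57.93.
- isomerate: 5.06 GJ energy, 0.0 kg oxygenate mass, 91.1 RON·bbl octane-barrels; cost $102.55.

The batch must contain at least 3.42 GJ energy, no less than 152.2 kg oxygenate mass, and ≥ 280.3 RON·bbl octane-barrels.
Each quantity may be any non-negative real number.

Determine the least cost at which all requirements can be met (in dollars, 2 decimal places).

$246.26

This is a linear program. Let x1 = barrels of ethanol, x2 = barrels of straight-run naphtha, x3 = barrels of isomerate.
min 98.64x1 + 57.93x2 + 102.55x3 subject to:
  3.22x1 + 4.81x2 + 5.06x3 ≥ 3.42   (energy)
  117.6x1 ≥ 152.2   (oxygenate mass)
  111.7x1 + 66.3x2 + 91.1x3 ≥ 280.3   (octane-barrels)
  x1, x2, x3 ≥ 0.
At the optimum only ethanol, straight-run naphtha are positive (isomerate = 0). The oxygenate mass and octane-barrels requirements are met with equality.
Solving gives x1 = 1.2942, x2 = 2.0473.
Cost = 98.64·1.2942 + 57.93·2.0473 = 246.2600.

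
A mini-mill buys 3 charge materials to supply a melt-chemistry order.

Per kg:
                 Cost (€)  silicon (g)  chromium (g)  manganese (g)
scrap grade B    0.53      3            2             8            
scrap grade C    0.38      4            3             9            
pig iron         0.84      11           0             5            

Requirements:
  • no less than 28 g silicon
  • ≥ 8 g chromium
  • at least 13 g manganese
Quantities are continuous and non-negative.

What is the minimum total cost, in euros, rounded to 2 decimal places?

Let x1 = kg of scrap grade B, x2 = kg of scrap grade C, x3 = kg of pig iron.
min 0.53x1 + 0.38x2 + 0.84x3 subject to:
  3x1 + 4x2 + 11x3 ≥ 28   (silicon)
  2x1 + 3x2 ≥ 8   (chromium)
  8x1 + 9x2 + 5x3 ≥ 13   (manganese)
  x1, x2, x3 ≥ 0.
The optimal basis is {scrap grade C, pig iron}; scrap grade B drops out. Binding constraints: silicon and chromium.
Optimal quantities: scrap grade C = 2.667 kg, pig iron = 1.576 kg.
Hence cost = 0.38·2.667 + 0.84·1.576 = €2.3373.

€2.34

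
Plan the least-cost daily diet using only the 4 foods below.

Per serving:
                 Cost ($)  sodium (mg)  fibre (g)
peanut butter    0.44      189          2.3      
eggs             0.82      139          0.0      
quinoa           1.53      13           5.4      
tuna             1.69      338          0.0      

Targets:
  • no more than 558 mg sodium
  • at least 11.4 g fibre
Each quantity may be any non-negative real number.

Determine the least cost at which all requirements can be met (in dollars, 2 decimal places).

Treat it as an LP. Let x1 = servings of peanut butter, x2 = servings of eggs, x3 = servings of quinoa, x4 = servings of tuna.
Minimize 0.44x1 + 0.82x2 + 1.53x3 + 1.69x4 with:
  189x1 + 139x2 + 13x3 + 338x4 ≤ 558   (sodium)
  2.3x1 + 5.4x3 ≥ 11.4   (fibre)
  x1, x2, x3, x4 ≥ 0.
The cheapest feasible vertex uses only peanut butter, quinoa; eggs, tuna are not used. There the sodium and fibre constraints are tight.
So peanut butter = 2.892 servings, quinoa = 0.8794 servings.
Hence cost = 0.44·2.892 + 1.53·0.8794 = $2.6180.

$2.62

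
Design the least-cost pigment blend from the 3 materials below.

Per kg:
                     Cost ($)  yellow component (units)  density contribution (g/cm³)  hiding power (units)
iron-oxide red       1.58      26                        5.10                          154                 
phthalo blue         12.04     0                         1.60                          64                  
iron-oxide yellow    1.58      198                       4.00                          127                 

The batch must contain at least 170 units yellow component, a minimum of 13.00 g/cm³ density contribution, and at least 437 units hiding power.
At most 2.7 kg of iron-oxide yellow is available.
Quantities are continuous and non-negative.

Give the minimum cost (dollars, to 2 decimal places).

Set it up as a linear program. Let x1 = kg of iron-oxide red, x2 = kg of phthalo blue, x3 = kg of iron-oxide yellow.
min 1.58x1 + 12.04x2 + 1.58x3 s.t.:
  26x1 + 198x3 ≥ 170   (yellow component)
  5.1x1 + 1.6x2 + 4x3 ≥ 13   (density contribution)
  154x1 + 64x2 + 127x3 ≥ 437   (hiding power)
  x3 ≤ 2.7
  x1, x2, x3 ≥ 0.
At the optimum only iron-oxide red, iron-oxide yellow are positive (phthalo blue = 0). The yellow component and hiding power requirements are met with equality.
That vertex is x1 = 2.388, x3 = 0.545.
Objective = 1.58·2.388 + 1.58·0.545 = 4.6341.

$4.63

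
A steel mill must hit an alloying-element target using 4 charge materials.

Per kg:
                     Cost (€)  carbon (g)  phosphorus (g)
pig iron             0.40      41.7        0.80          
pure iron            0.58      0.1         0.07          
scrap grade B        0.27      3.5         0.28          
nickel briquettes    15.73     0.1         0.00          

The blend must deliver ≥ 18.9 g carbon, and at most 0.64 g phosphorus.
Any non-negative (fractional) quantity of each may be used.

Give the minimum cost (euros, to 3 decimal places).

Let x1 = kg of pig iron, x2 = kg of pure iron, x3 = kg of scrap grade B, x4 = kg of nickel briquettes.
Minimize 0.4x1 + 0.58x2 + 0.27x3 + 15.73x4 subject to:
  41.7x1 + 0.1x2 + 3.5x3 + 0.1x4 ≥ 18.9   (carbon)
  0.8x1 + 0.07x2 + 0.28x3 ≤ 0.64   (phosphorus)
  x1, x2, x3, x4 ≥ 0.
The minimum-cost mix takes nothing from pure iron, scrap grade B, nickel briquettes — only pig iron. The carbon requirement is met with equality.
Optimal quantities: pig iron = 0.4532 kg.
Cost = 0.4·0.4532 = 0.18128.

€0.181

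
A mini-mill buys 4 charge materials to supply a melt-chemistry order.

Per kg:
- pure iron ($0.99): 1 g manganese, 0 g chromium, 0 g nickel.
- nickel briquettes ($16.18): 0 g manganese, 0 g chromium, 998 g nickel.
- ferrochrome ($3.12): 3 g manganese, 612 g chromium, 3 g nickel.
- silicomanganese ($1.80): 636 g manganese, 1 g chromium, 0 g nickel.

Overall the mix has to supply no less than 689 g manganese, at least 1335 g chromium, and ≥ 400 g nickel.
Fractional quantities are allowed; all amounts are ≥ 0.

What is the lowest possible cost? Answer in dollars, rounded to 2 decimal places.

$15.11

Set it up as a linear program. Let x1 = kg of pure iron, x2 = kg of nickel briquettes, x3 = kg of ferrochrome, x4 = kg of silicomanganese.
min 0.99x1 + 16.18x2 + 3.12x3 + 1.8x4 subject to:
  1x1 + 3x3 + 636x4 ≥ 689   (manganese)
  612x3 + 1x4 ≥ 1335   (chromium)
  998x2 + 3x3 ≥ 400   (nickel)
  x1, x2, x3, x4 ≥ 0.
The minimum-cost mix takes nothing from pure iron — only nickel briquettes, ferrochrome, silicomanganese. There the manganese, chromium, nickel constraints are tight.
Optimal quantities: nickel briquettes = 0.3942 kg, ferrochrome = 2.18 kg, silicomanganese = 1.073 kg.
Objective = 16.18·0.3942 + 3.12·2.18 + 1.8·1.073 = 15.1112.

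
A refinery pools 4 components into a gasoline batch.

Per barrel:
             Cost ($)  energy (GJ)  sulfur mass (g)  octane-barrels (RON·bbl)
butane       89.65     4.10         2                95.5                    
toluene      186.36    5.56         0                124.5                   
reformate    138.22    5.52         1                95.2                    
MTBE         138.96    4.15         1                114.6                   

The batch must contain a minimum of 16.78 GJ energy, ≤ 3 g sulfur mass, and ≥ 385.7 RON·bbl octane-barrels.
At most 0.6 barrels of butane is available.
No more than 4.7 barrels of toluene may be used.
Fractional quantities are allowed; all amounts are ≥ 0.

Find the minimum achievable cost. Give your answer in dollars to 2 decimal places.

$504.38

Let x1 = barrels of butane, x2 = barrels of toluene, x3 = barrels of reformate, x4 = barrels of MTBE.
Minimise 89.65x1 + 186.36x2 + 138.22x3 + 138.96x4 with:
  4.1x1 + 5.56x2 + 5.52x3 + 4.15x4 ≥ 16.78   (energy)
  2x1 + 1x3 + 1x4 ≤ 3   (sulfur mass)
  95.5x1 + 124.5x2 + 95.2x3 + 114.6x4 ≥ 385.7   (octane-barrels)
  x1 ≤ 0.6
  x2 ≤ 4.7
  x1, x2, x3, x4 ≥ 0.
All 4 inputs are positive at the optimum. The energy, sulfur mass, octane-barrels, the butane cap requirements are met with equality.
So butane = 0.6 barrels, toluene = 1.0782 barrels, reformate = 0.62435 barrels, MTBE = 1.1756 barrels.
Total cost: 89.65·0.6 + 186.36·1.0782 + 138.22·0.62435 + 138.96·1.1756 = 504.3824.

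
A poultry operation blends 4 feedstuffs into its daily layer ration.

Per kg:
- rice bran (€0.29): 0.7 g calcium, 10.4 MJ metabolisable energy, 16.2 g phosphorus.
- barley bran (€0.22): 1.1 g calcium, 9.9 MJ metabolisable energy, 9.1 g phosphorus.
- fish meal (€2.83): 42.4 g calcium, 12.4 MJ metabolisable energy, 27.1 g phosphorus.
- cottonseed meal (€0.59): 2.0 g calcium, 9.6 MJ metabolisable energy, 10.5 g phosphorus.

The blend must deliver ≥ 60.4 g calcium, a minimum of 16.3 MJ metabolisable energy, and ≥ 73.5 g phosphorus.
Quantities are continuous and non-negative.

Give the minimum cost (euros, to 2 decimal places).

€4.57

Let x1 = kg of rice bran, x2 = kg of barley bran, x3 = kg of fish meal, x4 = kg of cottonseed meal.
min 0.29x1 + 0.22x2 + 2.83x3 + 0.59x4 subject to:
  0.7x1 + 1.1x2 + 42.4x3 + 2x4 ≥ 60.4   (calcium)
  10.4x1 + 9.9x2 + 12.4x3 + 9.6x4 ≥ 16.3   (metabolisable energy)
  16.2x1 + 9.1x2 + 27.1x3 + 10.5x4 ≥ 73.5   (phosphorus)
  x1, x2, x3, x4 ≥ 0.
The optimal basis is {rice bran, fish meal}; barley bran, cottonseed meal drop out. The calcium and phosphorus requirements are met with equality.
That vertex is x1 = 2.215, x3 = 1.388.
Objective = 0.29·2.215 + 2.83·1.388 = 4.5704.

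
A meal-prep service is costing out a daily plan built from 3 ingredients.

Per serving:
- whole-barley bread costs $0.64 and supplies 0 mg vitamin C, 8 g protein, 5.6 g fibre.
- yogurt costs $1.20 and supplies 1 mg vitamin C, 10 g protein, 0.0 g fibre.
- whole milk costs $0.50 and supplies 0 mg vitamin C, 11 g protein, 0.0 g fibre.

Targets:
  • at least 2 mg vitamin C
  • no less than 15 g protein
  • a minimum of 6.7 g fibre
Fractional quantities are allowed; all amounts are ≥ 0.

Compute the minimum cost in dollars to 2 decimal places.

Let x1 = servings of whole-barley bread, x2 = servings of yogurt, x3 = servings of whole milk.
Minimise 0.64x1 + 1.2x2 + 0.5x3 subject to:
  1x2 ≥ 2   (vitamin C)
  8x1 + 10x2 + 11x3 ≥ 15   (protein)
  5.6x1 ≥ 6.7   (fibre)
  x1, x2, x3 ≥ 0.
The cheapest feasible vertex uses only whole-barley bread, yogurt; whole milk is not used. There the vitamin C and fibre constraints are tight.
Optimal quantities: whole-barley bread = 1.196 servings, yogurt = 2 servings.
Total cost: 0.64·1.196 + 1.2·2 = 3.1654.

$3.17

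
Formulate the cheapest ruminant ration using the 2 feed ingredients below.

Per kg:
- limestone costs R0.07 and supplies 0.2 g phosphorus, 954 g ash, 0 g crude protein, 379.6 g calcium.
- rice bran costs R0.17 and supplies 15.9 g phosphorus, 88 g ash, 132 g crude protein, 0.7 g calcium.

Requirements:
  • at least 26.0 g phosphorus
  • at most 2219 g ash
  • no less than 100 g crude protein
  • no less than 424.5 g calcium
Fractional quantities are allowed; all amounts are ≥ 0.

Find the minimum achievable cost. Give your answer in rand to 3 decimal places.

R0.354

Let x1 = kg of limestone, x2 = kg of rice bran.
Minimize 0.07x1 + 0.17x2 s.t.:
  0.2x1 + 15.9x2 ≥ 26   (phosphorus)
  954x1 + 88x2 ≤ 2219   (ash)
  132x2 ≥ 100   (crude protein)
  379.6x1 + 0.7x2 ≥ 424.5   (calcium)
  x1, x2 ≥ 0.
Both inputs are positive at the optimum. There the phosphorus and calcium constraints are tight.
That vertex is x1 = 1.115, x2 = 1.621.
Total cost: 0.07·1.115 + 0.17·1.621 = 0.35362.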